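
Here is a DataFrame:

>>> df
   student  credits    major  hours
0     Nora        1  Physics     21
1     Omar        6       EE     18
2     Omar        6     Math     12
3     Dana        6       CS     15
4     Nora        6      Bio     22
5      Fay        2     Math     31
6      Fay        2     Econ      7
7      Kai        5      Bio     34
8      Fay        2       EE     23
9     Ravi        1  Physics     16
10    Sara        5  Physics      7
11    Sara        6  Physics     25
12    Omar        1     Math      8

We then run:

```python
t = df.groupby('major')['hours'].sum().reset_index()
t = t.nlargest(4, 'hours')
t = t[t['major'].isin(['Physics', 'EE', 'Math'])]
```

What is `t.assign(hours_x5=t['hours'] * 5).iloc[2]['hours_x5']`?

group by major, sum of hours:
major
Bio        56
CS         15
EE         41
Econ        7
Math       51
Physics    69
Name: hours, dtype: int64
reset_index():
     major  hours
0      Bio     56
1       CS     15
2       EE     41
3     Econ      7
4     Math     51
5  Physics     69
take 4 rows with largest hours:
     major  hours
5  Physics     69
0      Bio     56
4     Math     51
2       EE     41
filter rows where major in ['Physics', 'EE', 'Math']:
     major  hours
5  Physics     69
4     Math     51
2       EE     41
add column hours_x5 = t['hours'] * 5:
     major  hours  hours_x5
5  Physics     69       345
4     Math     51       255
2       EE     41       205
Finally, value at position 2, column 'hours_x5' = 205.

205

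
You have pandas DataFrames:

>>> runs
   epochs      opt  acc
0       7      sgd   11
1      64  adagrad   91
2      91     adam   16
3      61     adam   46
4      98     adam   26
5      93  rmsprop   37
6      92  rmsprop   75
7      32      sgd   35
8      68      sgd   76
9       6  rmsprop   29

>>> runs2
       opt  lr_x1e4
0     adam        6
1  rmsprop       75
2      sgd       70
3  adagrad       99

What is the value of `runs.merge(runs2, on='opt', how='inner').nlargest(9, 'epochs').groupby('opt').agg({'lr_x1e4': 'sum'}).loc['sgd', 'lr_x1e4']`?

210

merge on 'opt' (how='inner') → 10 rows:
   epochs      opt  acc  lr_x1e4
0       7      sgd   11       70
1      64  adagrad   91       99
2      91     adam   16        6
3      61     adam   46        6
4      98     adam   26        6
5      93  rmsprop   37       75
6      92  rmsprop   75       75
7      32      sgd   35       70
8      68      sgd   76       70
9       6  rmsprop   29       75
take 9 rows with largest epochs:
   epochs      opt  acc  lr_x1e4
4      98     adam   26        6
5      93  rmsprop   37       75
6      92  rmsprop   75       75
2      91     adam   16        6
8      68      sgd   76       70
1      64  adagrad   91       99
3      61     adam   46        6
7      32      sgd   35       70
0       7      sgd   11       70
group by opt, sum of lr_x1e4:
         lr_x1e4
opt             
adagrad       99
adam          18
rmsprop      150
sgd          210
Finally, value at row 'sgd', column 'lr_x1e4' = 210.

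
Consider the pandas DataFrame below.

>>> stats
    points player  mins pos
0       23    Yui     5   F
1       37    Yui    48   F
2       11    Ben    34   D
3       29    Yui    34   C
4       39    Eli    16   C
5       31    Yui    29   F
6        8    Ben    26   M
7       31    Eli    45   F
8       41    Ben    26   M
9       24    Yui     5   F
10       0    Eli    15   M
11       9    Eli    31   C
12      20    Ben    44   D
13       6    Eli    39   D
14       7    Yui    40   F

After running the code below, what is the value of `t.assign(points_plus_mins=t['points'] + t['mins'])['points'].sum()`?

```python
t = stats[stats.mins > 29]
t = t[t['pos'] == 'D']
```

37

filter rows where mins > 29:
    points player  mins pos
1       37    Yui    48   F
2       11    Ben    34   D
3       29    Yui    34   C
7       31    Eli    45   F
11       9    Eli    31   C
12      20    Ben    44   D
13       6    Eli    39   D
14       7    Yui    40   F
filter rows where pos == 'D':
    points player  mins pos
2       11    Ben    34   D
12      20    Ben    44   D
13       6    Eli    39   D
add column points_plus_mins = t['points'] + t['mins']:
    points player  mins pos  points_plus_mins
2       11    Ben    34   D                45
12      20    Ben    44   D                64
13       6    Eli    39   D                45
Finally, sum of column 'points' = 37.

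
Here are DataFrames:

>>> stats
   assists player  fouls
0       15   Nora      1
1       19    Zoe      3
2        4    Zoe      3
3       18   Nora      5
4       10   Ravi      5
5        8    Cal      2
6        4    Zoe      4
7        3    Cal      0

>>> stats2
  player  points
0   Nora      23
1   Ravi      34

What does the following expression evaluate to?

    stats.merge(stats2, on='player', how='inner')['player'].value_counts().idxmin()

Ravi

merge on 'player' (how='inner') → 3 rows:
   assists player  fouls  points
0       15   Nora      1      23
1       18   Nora      5      23
2       10   Ravi      5      34
value_counts of player:
player
Nora    2
Ravi    1
Name: count, dtype: int64
So idxmin() = Ravi.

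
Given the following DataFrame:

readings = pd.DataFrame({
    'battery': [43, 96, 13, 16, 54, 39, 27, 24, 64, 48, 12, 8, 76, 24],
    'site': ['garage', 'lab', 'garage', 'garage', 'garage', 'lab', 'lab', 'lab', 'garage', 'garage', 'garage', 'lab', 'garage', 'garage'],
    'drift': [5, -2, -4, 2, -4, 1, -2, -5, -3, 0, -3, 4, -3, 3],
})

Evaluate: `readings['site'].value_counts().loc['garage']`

value_counts of site:
site
garage    9
lab       5
Name: count, dtype: int64
value at index 'garage' → 9

9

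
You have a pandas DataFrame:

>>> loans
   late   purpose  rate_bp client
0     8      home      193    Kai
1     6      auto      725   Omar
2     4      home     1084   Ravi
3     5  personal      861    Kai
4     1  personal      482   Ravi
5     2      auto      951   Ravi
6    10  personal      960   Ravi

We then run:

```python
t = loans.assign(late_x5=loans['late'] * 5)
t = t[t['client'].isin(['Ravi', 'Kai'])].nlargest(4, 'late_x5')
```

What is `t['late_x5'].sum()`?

135

add column late_x5 = loans['late'] * 5:
   late   purpose  rate_bp client  late_x5
0     8      home      193    Kai       40
1     6      auto      725   Omar       30
2     4      home     1084   Ravi       20
3     5  personal      861    Kai       25
4     1  personal      482   Ravi        5
5     2      auto      951   Ravi       10
6    10  personal      960   Ravi       50
filter rows where client in ['Ravi', 'Kai']:
   late   purpose  rate_bp client  late_x5
0     8      home      193    Kai       40
2     4      home     1084   Ravi       20
3     5  personal      861    Kai       25
4     1  personal      482   Ravi        5
5     2      auto      951   Ravi       10
6    10  personal      960   Ravi       50
take 4 rows with largest late_x5:
   late   purpose  rate_bp client  late_x5
6    10  personal      960   Ravi       50
0     8      home      193    Kai       40
3     5  personal      861    Kai       25
2     4      home     1084   Ravi       20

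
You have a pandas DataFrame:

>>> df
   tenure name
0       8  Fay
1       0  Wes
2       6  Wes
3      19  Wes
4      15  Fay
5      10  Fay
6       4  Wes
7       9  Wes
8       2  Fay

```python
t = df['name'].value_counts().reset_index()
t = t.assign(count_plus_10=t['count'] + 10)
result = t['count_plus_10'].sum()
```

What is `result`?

29

value_counts of name:
name
Wes    5
Fay    4
Name: count, dtype: int64
reset_index():
  name  count
0  Wes      5
1  Fay      4
add column count_plus_10 = t['count'] + 10:
  name  count  count_plus_10
0  Wes      5             15
1  Fay      4             14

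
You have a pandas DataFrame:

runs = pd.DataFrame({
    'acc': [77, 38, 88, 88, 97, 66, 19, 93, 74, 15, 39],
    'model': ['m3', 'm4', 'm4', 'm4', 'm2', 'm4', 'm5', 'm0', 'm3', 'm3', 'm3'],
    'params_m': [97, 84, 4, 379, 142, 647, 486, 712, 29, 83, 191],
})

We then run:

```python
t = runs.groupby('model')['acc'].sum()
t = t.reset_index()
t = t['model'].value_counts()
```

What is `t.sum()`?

5

group by model, sum of acc:
model
m0     93
m2     97
m3    205
m4    280
m5     19
Name: acc, dtype: int64
reset_index():
  model  acc
0    m0   93
1    m2   97
2    m3  205
3    m4  280
4    m5   19
value_counts of model:
model
m0    1
m2    1
m3    1
m4    1
m5    1
Name: count, dtype: int64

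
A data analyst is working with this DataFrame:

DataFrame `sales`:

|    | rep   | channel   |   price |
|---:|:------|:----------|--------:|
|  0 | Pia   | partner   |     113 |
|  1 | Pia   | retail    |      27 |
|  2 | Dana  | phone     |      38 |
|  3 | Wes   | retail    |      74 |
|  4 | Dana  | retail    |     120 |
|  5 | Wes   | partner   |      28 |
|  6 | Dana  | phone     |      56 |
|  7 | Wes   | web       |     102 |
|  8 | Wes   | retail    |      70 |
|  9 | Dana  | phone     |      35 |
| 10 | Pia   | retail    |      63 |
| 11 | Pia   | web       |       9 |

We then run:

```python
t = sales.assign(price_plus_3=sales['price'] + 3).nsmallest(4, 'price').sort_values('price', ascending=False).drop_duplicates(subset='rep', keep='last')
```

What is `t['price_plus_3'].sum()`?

add column price_plus_3 = sales['price'] + 3:
     rep  channel  price  price_plus_3
0    Pia  partner    113           116
1    Pia   retail     27            30
2   Dana    phone     38            41
3    Wes   retail     74            77
4   Dana   retail    120           123
5    Wes  partner     28            31
6   Dana    phone     56            59
7    Wes      web    102           105
8    Wes   retail     70            73
9   Dana    phone     35            38
10   Pia   retail     63            66
11   Pia      web      9            12
take 4 rows with smallest price:
     rep  channel  price  price_plus_3
11   Pia      web      9            12
1    Pia   retail     27            30
5    Wes  partner     28            31
9   Dana    phone     35            38
sort by price descending:
     rep  channel  price  price_plus_3
9   Dana    phone     35            38
5    Wes  partner     28            31
1    Pia   retail     27            30
11   Pia      web      9            12
drop duplicate rep (keep=last):
     rep  channel  price  price_plus_3
9   Dana    phone     35            38
5    Wes  partner     28            31
11   Pia      web      9            12
Hence 81.

81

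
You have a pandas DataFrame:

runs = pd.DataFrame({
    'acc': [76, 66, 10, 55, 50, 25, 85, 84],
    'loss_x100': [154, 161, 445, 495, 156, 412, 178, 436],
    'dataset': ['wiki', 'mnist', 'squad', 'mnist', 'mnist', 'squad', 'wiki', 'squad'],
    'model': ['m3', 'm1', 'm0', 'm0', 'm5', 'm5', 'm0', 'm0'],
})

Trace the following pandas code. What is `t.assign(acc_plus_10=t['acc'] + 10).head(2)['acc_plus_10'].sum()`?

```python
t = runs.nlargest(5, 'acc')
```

take 5 rows with largest acc:
   acc  loss_x100 dataset model
6   85        178    wiki    m0
7   84        436   squad    m0
0   76        154    wiki    m3
1   66        161   mnist    m1
3   55        495   mnist    m0
add column acc_plus_10 = t['acc'] + 10:
   acc  loss_x100 dataset model  acc_plus_10
6   85        178    wiki    m0           95
7   84        436   squad    m0           94
0   76        154    wiki    m3           86
1   66        161   mnist    m1           76
3   55        495   mnist    m0           65
take first 2 rows:
   acc  loss_x100 dataset model  acc_plus_10
6   85        178    wiki    m0           95
7   84        436   squad    m0           94

189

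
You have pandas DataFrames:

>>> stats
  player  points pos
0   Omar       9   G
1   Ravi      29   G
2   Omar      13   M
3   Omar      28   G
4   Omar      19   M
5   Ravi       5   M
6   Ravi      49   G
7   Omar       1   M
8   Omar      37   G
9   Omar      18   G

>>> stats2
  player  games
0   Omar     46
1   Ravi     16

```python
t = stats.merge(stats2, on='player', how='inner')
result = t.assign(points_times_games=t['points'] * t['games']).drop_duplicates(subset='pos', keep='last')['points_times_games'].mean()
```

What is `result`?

merge on 'player' (how='inner') → 10 rows:
  player  points pos  games
0   Omar       9   G     46
1   Ravi      29   G     16
2   Omar      13   M     46
3   Omar      28   G     46
4   Omar      19   M     46
5   Ravi       5   M     16
6   Ravi      49   G     16
7   Omar       1   M     46
8   Omar      37   G     46
9   Omar      18   G     46
add column points_times_games = t['points'] * t['games']:
  player  points pos  games  points_times_games
0   Omar       9   G     46                 414
1   Ravi      29   G     16                 464
2   Omar      13   M     46                 598
3   Omar      28   G     46                1288
4   Omar      19   M     46                 874
5   Ravi       5   M     16                  80
6   Ravi      49   G     16                 784
7   Omar       1   M     46                  46
8   Omar      37   G     46                1702
9   Omar      18   G     46                 828
drop duplicate pos (keep=last):
  player  points pos  games  points_times_games
7   Omar       1   M     46                  46
9   Omar      18   G     46                 828
Finally, mean of column 'points_times_games' = 437.0.

437.0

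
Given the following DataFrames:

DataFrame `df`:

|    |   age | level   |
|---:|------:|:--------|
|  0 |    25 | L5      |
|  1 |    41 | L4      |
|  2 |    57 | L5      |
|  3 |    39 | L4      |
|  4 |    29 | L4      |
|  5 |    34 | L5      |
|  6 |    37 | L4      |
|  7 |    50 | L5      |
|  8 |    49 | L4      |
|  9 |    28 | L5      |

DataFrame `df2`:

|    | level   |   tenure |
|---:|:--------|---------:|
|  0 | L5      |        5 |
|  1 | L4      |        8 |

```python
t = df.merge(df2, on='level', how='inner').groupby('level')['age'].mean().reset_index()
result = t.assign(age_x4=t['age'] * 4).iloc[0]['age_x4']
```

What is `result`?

156.0

merge on 'level' (how='inner') → 10 rows:
   age level  tenure
0   25    L5       5
1   41    L4       8
2   57    L5       5
3   39    L4       8
4   29    L4       8
5   34    L5       5
6   37    L4       8
7   50    L5       5
8   49    L4       8
9   28    L5       5
group by level, mean of age:
level
L4    39.0
L5    38.8
Name: age, dtype: float64
reset_index():
  level   age
0    L4  39.0
1    L5  38.8
add column age_x4 = t['age'] * 4:
  level   age  age_x4
0    L4  39.0   156.0
1    L5  38.8   155.2
The value at position 0, column 'age_x4' is 156.0.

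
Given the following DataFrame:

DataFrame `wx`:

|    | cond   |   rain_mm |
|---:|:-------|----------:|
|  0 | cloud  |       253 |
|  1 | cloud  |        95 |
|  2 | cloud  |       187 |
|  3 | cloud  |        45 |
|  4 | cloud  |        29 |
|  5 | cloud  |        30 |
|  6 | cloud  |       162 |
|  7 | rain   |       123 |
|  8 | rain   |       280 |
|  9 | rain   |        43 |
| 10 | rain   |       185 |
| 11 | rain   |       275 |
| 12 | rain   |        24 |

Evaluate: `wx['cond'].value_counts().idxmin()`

rain

value_counts of cond:
cond
cloud    7
rain     6
Name: count, dtype: int64
Reading off the label with the smallest value, we get rain.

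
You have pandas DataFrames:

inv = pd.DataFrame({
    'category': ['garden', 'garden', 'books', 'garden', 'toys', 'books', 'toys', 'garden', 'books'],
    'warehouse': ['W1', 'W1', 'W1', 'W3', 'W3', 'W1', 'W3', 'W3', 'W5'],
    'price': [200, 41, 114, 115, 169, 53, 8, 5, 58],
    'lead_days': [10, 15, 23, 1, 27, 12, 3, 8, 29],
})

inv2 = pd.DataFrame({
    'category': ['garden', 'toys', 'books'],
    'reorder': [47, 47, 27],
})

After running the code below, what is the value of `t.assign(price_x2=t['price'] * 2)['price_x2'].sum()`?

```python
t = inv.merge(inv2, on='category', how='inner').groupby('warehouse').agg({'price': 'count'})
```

merge on 'category' (how='inner') → 9 rows:
  category warehouse  price  lead_days  reorder
0   garden        W1    200         10       47
1   garden        W1     41         15       47
2    books        W1    114         23       27
3   garden        W3    115          1       47
4     toys        W3    169         27       47
5    books        W1     53         12       27
6     toys        W3      8          3       47
7   garden        W3      5          8       47
8    books        W5     58         29       27
group by warehouse, count of price:
           price
warehouse       
W1             4
W3             4
W5             1
add column price_x2 = t['price'] * 2:
           price  price_x2
warehouse                 
W1             4         8
W3             4         8
W5             1         2
Then the sum of column 'price_x2': 18

18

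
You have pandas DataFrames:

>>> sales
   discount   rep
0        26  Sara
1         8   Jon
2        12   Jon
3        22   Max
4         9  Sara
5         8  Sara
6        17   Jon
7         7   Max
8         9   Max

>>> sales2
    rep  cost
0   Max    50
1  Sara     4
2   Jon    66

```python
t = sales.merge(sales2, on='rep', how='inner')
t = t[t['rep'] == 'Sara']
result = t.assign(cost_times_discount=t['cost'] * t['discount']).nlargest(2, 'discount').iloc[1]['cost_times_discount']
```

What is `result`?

36

merge on 'rep' (how='inner') → 9 rows:
   discount   rep  cost
0        26  Sara     4
1         8   Jon    66
2        12   Jon    66
3        22   Max    50
4         9  Sara     4
5         8  Sara     4
6        17   Jon    66
7         7   Max    50
8         9   Max    50
filter rows where rep == 'Sara':
   discount   rep  cost
0        26  Sara     4
4         9  Sara     4
5         8  Sara     4
add column cost_times_discount = t['cost'] * t['discount']:
   discount   rep  cost  cost_times_discount
0        26  Sara     4                  104
4         9  Sara     4                   36
5         8  Sara     4                   32
take 2 rows with largest discount:
   discount   rep  cost  cost_times_discount
0        26  Sara     4                  104
4         9  Sara     4                   36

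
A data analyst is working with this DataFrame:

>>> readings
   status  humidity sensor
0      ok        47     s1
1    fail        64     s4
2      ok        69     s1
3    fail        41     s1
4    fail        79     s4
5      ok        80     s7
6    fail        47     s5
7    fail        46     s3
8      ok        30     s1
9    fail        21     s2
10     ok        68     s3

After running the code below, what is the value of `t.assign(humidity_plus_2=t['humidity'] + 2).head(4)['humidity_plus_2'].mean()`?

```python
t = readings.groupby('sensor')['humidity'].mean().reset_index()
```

51.0625

group by sensor, mean of humidity:
sensor
s1    46.75
s2    21.00
s3    57.00
s4    71.50
s5    47.00
s7    80.00
Name: humidity, dtype: float64
reset_index():
  sensor  humidity
0     s1     46.75
1     s2     21.00
2     s3     57.00
3     s4     71.50
4     s5     47.00
5     s7     80.00
add column humidity_plus_2 = t['humidity'] + 2:
  sensor  humidity  humidity_plus_2
0     s1     46.75            48.75
1     s2     21.00            23.00
2     s3     57.00            59.00
3     s4     71.50            73.50
4     s5     47.00            49.00
5     s7     80.00            82.00
take first 4 rows:
  sensor  humidity  humidity_plus_2
0     s1     46.75            48.75
1     s2     21.00            23.00
2     s3     57.00            59.00
3     s4     71.50            73.50
Taking the mean of column 'humidity_plus_2' gives 51.0625.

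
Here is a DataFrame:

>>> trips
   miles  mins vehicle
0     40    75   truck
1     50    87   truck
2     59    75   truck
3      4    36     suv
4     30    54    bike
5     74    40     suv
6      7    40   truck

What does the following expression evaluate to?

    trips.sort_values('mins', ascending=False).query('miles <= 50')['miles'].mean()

26.2

sort by mins descending:
   miles  mins vehicle
1     50    87   truck
0     40    75   truck
2     59    75   truck
4     30    54    bike
5     74    40     suv
6      7    40   truck
3      4    36     suv
filter rows where miles <= 50:
   miles  mins vehicle
1     50    87   truck
0     40    75   truck
4     30    54    bike
6      7    40   truck
3      4    36     suv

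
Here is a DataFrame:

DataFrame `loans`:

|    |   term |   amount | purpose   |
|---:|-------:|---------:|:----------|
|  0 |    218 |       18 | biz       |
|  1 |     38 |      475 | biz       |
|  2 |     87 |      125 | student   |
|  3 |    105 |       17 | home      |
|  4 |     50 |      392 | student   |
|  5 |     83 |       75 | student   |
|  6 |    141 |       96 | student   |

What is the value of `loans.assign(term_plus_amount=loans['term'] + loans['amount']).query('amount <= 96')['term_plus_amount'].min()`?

122

add column term_plus_amount = loans['term'] + loans['amount']:
   term  amount  purpose  term_plus_amount
0   218      18      biz               236
1    38     475      biz               513
2    87     125  student               212
3   105      17     home               122
4    50     392  student               442
5    83      75  student               158
6   141      96  student               237
filter rows where amount <= 96:
   term  amount  purpose  term_plus_amount
0   218      18      biz               236
3   105      17     home               122
5    83      75  student               158
6   141      96  student               237
Taking the min of column 'term_plus_amount' gives 122.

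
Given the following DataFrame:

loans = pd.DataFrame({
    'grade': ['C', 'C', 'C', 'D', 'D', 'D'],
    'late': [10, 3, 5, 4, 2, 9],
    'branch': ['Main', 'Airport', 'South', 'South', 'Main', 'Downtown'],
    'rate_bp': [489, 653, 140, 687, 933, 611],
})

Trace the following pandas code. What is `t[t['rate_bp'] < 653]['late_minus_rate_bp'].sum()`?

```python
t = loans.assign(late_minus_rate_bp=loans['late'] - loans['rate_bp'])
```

-1216

add column late_minus_rate_bp = loans['late'] - loans['rate_bp']:
  grade  late    branch  rate_bp  late_minus_rate_bp
0     C    10      Main      489                -479
1     C     3   Airport      653                -650
2     C     5     South      140                -135
3     D     4     South      687                -683
4     D     2      Main      933                -931
5     D     9  Downtown      611                -602
filter rows where rate_bp < 653:
  grade  late    branch  rate_bp  late_minus_rate_bp
0     C    10      Main      489                -479
2     C     5     South      140                -135
5     D     9  Downtown      611                -602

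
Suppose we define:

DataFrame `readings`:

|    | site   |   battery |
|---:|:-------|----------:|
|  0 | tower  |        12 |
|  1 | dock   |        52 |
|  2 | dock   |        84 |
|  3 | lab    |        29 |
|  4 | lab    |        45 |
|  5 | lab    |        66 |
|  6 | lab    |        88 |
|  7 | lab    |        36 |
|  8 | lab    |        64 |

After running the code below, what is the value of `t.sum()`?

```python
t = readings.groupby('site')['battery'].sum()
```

476

group by site, sum of battery:
site
dock     136
lab      328
tower     12
Name: battery, dtype: int64
sum of the resulting series → 476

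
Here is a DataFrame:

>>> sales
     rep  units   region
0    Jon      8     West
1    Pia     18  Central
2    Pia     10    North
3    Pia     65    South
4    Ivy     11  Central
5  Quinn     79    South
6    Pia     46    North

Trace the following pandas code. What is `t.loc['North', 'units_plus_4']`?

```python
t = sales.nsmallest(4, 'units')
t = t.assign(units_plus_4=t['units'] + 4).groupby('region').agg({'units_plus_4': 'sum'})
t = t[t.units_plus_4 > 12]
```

take 4 rows with smallest units:
   rep  units   region
0  Jon      8     West
2  Pia     10    North
4  Ivy     11  Central
1  Pia     18  Central
add column units_plus_4 = t['units'] + 4:
   rep  units   region  units_plus_4
0  Jon      8     West            12
2  Pia     10    North            14
4  Ivy     11  Central            15
1  Pia     18  Central            22
group by region, sum of units_plus_4:
         units_plus_4
region               
Central            37
North              14
West               12
filter rows where units_plus_4 > 12:
         units_plus_4
region               
Central            37
North              14
Reading off the value at row 'North', column 'units_plus_4', we get 14.

14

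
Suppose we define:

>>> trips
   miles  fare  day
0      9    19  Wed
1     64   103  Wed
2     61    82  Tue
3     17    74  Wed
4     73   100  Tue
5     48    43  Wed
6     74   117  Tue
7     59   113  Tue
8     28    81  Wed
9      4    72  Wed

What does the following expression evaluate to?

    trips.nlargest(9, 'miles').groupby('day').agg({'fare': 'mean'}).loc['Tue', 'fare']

take 9 rows with largest miles:
   miles  fare  day
6     74   117  Tue
4     73   100  Tue
1     64   103  Wed
2     61    82  Tue
7     59   113  Tue
5     48    43  Wed
8     28    81  Wed
3     17    74  Wed
0      9    19  Wed
group by day, mean of fare:
      fare
day       
Tue  103.0
Wed   64.0
The value at row 'Tue', column 'fare' is 103.0.

103.0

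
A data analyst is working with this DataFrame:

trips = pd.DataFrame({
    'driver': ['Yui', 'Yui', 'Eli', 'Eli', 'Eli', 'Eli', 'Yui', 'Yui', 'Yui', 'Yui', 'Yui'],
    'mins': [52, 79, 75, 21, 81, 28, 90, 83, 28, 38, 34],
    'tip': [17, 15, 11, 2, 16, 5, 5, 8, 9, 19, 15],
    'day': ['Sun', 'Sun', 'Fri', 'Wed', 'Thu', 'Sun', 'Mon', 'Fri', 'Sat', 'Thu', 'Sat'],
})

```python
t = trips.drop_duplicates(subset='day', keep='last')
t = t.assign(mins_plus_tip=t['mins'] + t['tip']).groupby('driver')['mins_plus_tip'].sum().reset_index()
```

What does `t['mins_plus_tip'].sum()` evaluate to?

drop duplicate day (keep=last):
   driver  mins  tip  day
3     Eli    21    2  Wed
5     Eli    28    5  Sun
6     Yui    90    5  Mon
7     Yui    83    8  Fri
9     Yui    38   19  Thu
10    Yui    34   15  Sat
add column mins_plus_tip = t['mins'] + t['tip']:
   driver  mins  tip  day  mins_plus_tip
3     Eli    21    2  Wed             23
5     Eli    28    5  Sun             33
6     Yui    90    5  Mon             95
7     Yui    83    8  Fri             91
9     Yui    38   19  Thu             57
10    Yui    34   15  Sat             49
group by driver, sum of mins_plus_tip:
driver
Eli     56
Yui    292
Name: mins_plus_tip, dtype: int64
reset_index():
  driver  mins_plus_tip
0    Eli             56
1    Yui            292
Finally, sum of column 'mins_plus_tip' = 348.

348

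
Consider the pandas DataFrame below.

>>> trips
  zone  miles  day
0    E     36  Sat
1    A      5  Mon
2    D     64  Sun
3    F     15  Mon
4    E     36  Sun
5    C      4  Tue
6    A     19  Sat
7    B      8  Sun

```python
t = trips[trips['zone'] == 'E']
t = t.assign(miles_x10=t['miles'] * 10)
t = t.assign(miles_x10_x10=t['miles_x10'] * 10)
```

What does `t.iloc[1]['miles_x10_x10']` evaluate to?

3600

filter rows where zone == 'E':
  zone  miles  day
0    E     36  Sat
4    E     36  Sun
add column miles_x10 = t['miles'] * 10:
  zone  miles  day  miles_x10
0    E     36  Sat        360
4    E     36  Sun        360
add column miles_x10_x10 = t['miles_x10'] * 10:
  zone  miles  day  miles_x10  miles_x10_x10
0    E     36  Sat        360           3600
4    E     36  Sun        360           3600
So iloc[1]['miles_x10_x10'] = 3600.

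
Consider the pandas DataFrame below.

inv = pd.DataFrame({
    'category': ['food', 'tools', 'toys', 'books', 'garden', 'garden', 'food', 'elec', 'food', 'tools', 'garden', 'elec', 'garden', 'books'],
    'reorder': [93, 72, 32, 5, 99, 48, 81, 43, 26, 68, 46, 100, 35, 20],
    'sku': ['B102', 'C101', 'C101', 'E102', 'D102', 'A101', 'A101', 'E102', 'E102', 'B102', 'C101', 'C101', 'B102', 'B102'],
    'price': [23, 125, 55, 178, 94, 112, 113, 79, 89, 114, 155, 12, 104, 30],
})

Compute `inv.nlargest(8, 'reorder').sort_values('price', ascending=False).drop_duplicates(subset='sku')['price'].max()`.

take 8 rows with largest reorder:
   category  reorder   sku  price
11     elec      100  C101     12
4    garden       99  D102     94
0      food       93  B102     23
6      food       81  A101    113
1     tools       72  C101    125
9     tools       68  B102    114
5    garden       48  A101    112
10   garden       46  C101    155
sort by price descending:
   category  reorder   sku  price
10   garden       46  C101    155
1     tools       72  C101    125
9     tools       68  B102    114
6      food       81  A101    113
5    garden       48  A101    112
4    garden       99  D102     94
0      food       93  B102     23
11     elec      100  C101     12
drop duplicate sku (keep=first):
   category  reorder   sku  price
10   garden       46  C101    155
9     tools       68  B102    114
6      food       81  A101    113
4    garden       99  D102     94

155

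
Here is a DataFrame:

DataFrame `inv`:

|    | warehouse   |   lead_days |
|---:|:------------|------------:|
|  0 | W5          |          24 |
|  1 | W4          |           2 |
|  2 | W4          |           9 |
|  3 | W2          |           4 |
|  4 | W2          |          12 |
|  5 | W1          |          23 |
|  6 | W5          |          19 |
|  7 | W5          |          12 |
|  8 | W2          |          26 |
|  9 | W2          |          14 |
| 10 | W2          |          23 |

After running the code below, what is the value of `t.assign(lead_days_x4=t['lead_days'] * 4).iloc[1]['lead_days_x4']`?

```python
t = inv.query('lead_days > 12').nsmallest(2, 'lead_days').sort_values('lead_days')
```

filter rows where lead_days > 12:
   warehouse  lead_days
0         W5         24
5         W1         23
6         W5         19
8         W2         26
9         W2         14
10        W2         23
take 2 rows with smallest lead_days:
  warehouse  lead_days
9        W2         14
6        W5         19
sort by lead_days:
  warehouse  lead_days
9        W2         14
6        W5         19
add column lead_days_x4 = t['lead_days'] * 4:
  warehouse  lead_days  lead_days_x4
9        W2         14            56
6        W5         19            76

76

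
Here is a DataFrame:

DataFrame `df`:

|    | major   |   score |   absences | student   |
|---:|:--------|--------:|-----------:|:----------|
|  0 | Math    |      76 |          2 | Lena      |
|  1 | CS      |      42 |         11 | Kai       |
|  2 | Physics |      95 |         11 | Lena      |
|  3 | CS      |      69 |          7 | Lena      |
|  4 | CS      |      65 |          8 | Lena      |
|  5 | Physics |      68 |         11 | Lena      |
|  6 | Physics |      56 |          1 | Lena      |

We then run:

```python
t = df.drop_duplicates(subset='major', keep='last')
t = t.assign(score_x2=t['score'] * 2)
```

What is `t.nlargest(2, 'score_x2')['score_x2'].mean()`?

drop duplicate major (keep=last):
     major  score  absences student
0     Math     76         2    Lena
4       CS     65         8    Lena
6  Physics     56         1    Lena
add column score_x2 = t['score'] * 2:
     major  score  absences student  score_x2
0     Math     76         2    Lena       152
4       CS     65         8    Lena       130
6  Physics     56         1    Lena       112
take 2 rows with largest score_x2:
  major  score  absences student  score_x2
0  Math     76         2    Lena       152
4    CS     65         8    Lena       130
Taking the mean of column 'score_x2' gives 141.0.

141.0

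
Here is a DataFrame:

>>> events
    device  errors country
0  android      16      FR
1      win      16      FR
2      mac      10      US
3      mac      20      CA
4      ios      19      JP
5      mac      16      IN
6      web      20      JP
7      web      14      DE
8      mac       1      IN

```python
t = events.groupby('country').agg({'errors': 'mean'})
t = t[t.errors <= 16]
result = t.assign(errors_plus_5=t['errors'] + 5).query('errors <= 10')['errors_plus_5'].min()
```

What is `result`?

group by country, mean of errors:
         errors
country        
CA         20.0
DE         14.0
FR         16.0
IN          8.5
JP         19.5
US         10.0
filter rows where errors <= 16:
         errors
country        
DE         14.0
FR         16.0
IN          8.5
US         10.0
add column errors_plus_5 = t['errors'] + 5:
         errors  errors_plus_5
country                       
DE         14.0           19.0
FR         16.0           21.0
IN          8.5           13.5
US         10.0           15.0
filter rows where errors <= 10:
         errors  errors_plus_5
country                       
IN          8.5           13.5
US         10.0           15.0
Then the min of column 'errors_plus_5': 13.5

13.5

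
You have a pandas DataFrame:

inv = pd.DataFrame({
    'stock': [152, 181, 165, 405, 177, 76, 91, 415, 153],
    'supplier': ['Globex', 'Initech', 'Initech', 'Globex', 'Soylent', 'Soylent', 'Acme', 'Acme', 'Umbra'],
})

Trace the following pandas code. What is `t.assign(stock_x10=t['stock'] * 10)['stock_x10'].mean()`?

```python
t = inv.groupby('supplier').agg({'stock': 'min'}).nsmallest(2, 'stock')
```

835.0

group by supplier, min of stock:
          stock
supplier       
Acme         91
Globex      152
Initech     165
Soylent      76
Umbra       153
take 2 rows with smallest stock:
          stock
supplier       
Soylent      76
Acme         91
add column stock_x10 = t['stock'] * 10:
          stock  stock_x10
supplier                  
Soylent      76        760
Acme         91        910
Finally, mean of column 'stock_x10' = 835.0.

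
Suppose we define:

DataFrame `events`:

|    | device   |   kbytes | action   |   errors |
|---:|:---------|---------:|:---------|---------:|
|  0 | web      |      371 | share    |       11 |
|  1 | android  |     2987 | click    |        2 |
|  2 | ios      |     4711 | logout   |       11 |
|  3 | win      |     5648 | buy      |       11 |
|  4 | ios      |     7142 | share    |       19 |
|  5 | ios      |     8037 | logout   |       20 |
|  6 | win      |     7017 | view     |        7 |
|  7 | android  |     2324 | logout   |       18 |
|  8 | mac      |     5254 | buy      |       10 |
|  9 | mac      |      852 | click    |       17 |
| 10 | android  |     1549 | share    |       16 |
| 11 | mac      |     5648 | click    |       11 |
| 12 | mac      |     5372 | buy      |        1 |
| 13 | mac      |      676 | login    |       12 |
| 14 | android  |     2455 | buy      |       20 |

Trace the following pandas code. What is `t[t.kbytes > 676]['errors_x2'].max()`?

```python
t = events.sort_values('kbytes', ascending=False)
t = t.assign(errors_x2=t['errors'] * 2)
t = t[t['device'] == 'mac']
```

34

sort by kbytes descending:
     device  kbytes  action  errors
5       ios    8037  logout      20
4       ios    7142   share      19
6       win    7017    view       7
3       win    5648     buy      11
11      mac    5648   click      11
12      mac    5372     buy       1
8       mac    5254     buy      10
2       ios    4711  logout      11
1   android    2987   click       2
14  android    2455     buy      20
7   android    2324  logout      18
10  android    1549   share      16
9       mac     852   click      17
13      mac     676   login      12
0       web     371   share      11
add column errors_x2 = t['errors'] * 2:
     device  kbytes  action  errors  errors_x2
5       ios    8037  logout      20         40
4       ios    7142   share      19         38
6       win    7017    view       7         14
3       win    5648     buy      11         22
11      mac    5648   click      11         22
12      mac    5372     buy       1          2
8       mac    5254     buy      10         20
2       ios    4711  logout      11         22
1   android    2987   click       2          4
14  android    2455     buy      20         40
7   android    2324  logout      18         36
10  android    1549   share      16         32
9       mac     852   click      17         34
13      mac     676   login      12         24
0       web     371   share      11         22
filter rows where device == 'mac':
   device  kbytes action  errors  errors_x2
11    mac    5648  click      11         22
12    mac    5372    buy       1          2
8     mac    5254    buy      10         20
9     mac     852  click      17         34
13    mac     676  login      12         24
filter rows where kbytes > 676:
   device  kbytes action  errors  errors_x2
11    mac    5648  click      11         22
12    mac    5372    buy       1          2
8     mac    5254    buy      10         20
9     mac     852  click      17         34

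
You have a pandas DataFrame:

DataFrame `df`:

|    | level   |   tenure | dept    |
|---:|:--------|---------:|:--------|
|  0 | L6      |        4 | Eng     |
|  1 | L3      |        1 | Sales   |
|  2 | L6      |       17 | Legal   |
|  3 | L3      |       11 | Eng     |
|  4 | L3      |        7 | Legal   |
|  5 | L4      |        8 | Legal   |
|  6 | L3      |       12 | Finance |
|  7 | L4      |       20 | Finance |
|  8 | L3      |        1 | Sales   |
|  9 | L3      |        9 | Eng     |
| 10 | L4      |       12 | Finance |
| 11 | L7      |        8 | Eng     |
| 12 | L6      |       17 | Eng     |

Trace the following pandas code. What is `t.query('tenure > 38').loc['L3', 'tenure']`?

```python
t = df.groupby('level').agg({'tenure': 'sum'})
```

group by level, sum of tenure:
       tenure
level        
L3         41
L4         40
L6         38
L7          8
filter rows where tenure > 38:
       tenure
level        
L3         41
L4         40
Hence 41.

41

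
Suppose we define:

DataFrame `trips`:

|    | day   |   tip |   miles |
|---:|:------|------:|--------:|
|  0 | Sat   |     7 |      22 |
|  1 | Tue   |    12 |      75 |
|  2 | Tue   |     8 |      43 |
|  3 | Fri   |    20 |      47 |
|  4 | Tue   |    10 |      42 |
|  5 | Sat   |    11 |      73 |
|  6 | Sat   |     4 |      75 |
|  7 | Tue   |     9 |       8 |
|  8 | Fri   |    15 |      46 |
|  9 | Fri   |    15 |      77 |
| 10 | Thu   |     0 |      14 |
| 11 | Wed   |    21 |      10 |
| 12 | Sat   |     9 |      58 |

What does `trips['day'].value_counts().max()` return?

4

value_counts of day:
day
Sat    4
Tue    4
Fri    3
Thu    1
Wed    1
Name: count, dtype: int64
Taking the max of the resulting series gives 4.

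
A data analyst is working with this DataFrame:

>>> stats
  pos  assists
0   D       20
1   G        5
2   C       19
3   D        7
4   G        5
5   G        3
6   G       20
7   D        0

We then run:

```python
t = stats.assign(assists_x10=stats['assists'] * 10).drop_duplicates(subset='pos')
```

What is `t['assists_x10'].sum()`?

440

add column assists_x10 = stats['assists'] * 10:
  pos  assists  assists_x10
0   D       20          200
1   G        5           50
2   C       19          190
3   D        7           70
4   G        5           50
5   G        3           30
6   G       20          200
7   D        0            0
drop duplicate pos (keep=first):
  pos  assists  assists_x10
0   D       20          200
1   G        5           50
2   C       19          190
Finally, sum of column 'assists_x10' = 440.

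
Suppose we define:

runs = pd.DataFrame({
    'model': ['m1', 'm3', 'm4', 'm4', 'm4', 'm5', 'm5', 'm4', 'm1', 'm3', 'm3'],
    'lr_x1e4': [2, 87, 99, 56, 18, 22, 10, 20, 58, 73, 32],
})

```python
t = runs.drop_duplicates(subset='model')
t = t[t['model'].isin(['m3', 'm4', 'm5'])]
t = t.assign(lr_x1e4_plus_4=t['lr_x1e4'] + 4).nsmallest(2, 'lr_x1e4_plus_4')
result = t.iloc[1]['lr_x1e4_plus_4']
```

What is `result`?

drop duplicate model (keep=first):
  model  lr_x1e4
0    m1        2
1    m3       87
2    m4       99
5    m5       22
filter rows where model in ['m3', 'm4', 'm5']:
  model  lr_x1e4
1    m3       87
2    m4       99
5    m5       22
add column lr_x1e4_plus_4 = t['lr_x1e4'] + 4:
  model  lr_x1e4  lr_x1e4_plus_4
1    m3       87              91
2    m4       99             103
5    m5       22              26
take 2 rows with smallest lr_x1e4_plus_4:
  model  lr_x1e4  lr_x1e4_plus_4
5    m5       22              26
1    m3       87              91
Then the value at position 1, column 'lr_x1e4_plus_4': 91

91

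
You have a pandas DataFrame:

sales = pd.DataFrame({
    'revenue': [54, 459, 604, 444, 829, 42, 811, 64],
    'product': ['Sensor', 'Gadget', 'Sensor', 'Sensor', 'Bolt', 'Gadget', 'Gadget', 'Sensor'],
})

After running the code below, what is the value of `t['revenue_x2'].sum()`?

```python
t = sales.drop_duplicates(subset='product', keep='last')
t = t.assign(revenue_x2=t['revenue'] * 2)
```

drop duplicate product (keep=last):
   revenue product
4      829    Bolt
6      811  Gadget
7       64  Sensor
add column revenue_x2 = t['revenue'] * 2:
   revenue product  revenue_x2
4      829    Bolt        1658
6      811  Gadget        1622
7       64  Sensor         128
The sum of column 'revenue_x2' is 3408.

3408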